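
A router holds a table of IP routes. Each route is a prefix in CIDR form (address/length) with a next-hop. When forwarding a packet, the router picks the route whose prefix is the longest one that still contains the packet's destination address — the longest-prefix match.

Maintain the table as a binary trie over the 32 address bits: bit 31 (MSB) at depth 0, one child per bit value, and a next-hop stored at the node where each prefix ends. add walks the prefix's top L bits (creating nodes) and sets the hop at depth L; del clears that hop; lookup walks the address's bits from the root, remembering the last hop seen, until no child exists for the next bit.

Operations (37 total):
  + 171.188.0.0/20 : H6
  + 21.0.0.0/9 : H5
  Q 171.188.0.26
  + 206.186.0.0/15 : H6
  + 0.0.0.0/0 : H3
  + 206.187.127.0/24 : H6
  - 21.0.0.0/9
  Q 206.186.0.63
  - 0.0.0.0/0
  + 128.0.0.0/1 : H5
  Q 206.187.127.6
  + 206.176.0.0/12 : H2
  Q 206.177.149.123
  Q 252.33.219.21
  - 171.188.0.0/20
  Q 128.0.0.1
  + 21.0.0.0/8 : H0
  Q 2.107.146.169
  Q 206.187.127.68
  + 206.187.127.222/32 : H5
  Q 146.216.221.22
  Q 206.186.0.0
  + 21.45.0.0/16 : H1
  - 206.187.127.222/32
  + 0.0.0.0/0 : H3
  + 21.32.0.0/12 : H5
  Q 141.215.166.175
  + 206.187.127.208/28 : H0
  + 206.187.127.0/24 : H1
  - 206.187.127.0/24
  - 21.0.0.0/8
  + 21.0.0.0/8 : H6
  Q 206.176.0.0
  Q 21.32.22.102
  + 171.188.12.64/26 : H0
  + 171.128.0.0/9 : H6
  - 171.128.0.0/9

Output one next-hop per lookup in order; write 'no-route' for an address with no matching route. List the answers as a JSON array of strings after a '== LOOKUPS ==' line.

Trace:
  add 171.188.0.0/20 -> H6 at depth 20
  add 21.0.0.0/9 -> H5 at depth 9
  lookup 171.188.0.26: bits 10101011101111000000 walk d0:-→d1:-→d2:-→d3:-→d4:-→d5:-→d6:-→d7:-→d8:-→d9:-→d10:-→d11:-→d12:-→d13:-→d14:-→d15:-→d16:-→d17:-→d18:-→d19:-→d20:H6 -> H6
  add 206.186.0.0/15 -> H6 at depth 15
  add 0.0.0.0/0 -> H3 at depth 0
  add 206.187.127.0/24 -> H6 at depth 24
  del 21.0.0.0/9 (clear depth 9)
  lookup 206.186.0.63: bits 110011101011101 walk d0:H3→d1:-→d2:-→d3:-→d4:-→d5:-→d6:-→d7:-→d8:-→d9:-→d10:-→d11:-→d12:-→d13:-→d14:-→d15:H6 -> H6
  del 0.0.0.0/0 (clear depth 0)
  add 128.0.0.0/1 -> H5 at depth 1
  lookup 206.187.127.6: bits 110011101011101101111111 walk d0:-→d1:H5→d2:-→d3:-→d4:-→d5:-→d6:-→d7:-→d8:-→d9:-→d10:-→d11:-→d12:-→d13:-→d14:-→d15:H6→d16:-→d17:-→d18:-→d19:-→d20:-→d21:-→d22:-→d23:-→d24:H6 -> H6
  add 206.176.0.0/12 -> H2 at depth 12
  lookup 206.177.149.123: bits 110011101011 walk d0:-→d1:H5→d2:-→d3:-→d4:-→d5:-→d6:-→d7:-→d8:-→d9:-→d10:-→d11:-→d12:H2 -> H2
  lookup 252.33.219.21: bits 11 walk d0:-→d1:H5→d2:- -> H5
  del 171.188.0.0/20 (clear depth 20)
  lookup 128.0.0.1: bits 10 walk d0:-→d1:H5→d2:- -> H5
  add 21.0.0.0/8 -> H0 at depth 8
  lookup 2.107.146.169: bits 000 walk d0:-→d1:-→d2:-→d3:- -> no-route
  lookup 206.187.127.68: bits 110011101011101101111111 walk d0:-→d1:H5→d2:-→d3:-→d4:-→d5:-→d6:-→d7:-→d8:-→d9:-→d10:-→d11:-→d12:H2→d13:-→d14:-→d15:H6→d16:-→d17:-→d18:-→d19:-→d20:-→d21:-→d22:-→d23:-→d24:H6 -> H6
  add 206.187.127.222/32 -> H5 at depth 32
  lookup 146.216.221.22: bits 10 walk d0:-→d1:H5→d2:- -> H5
  lookup 206.186.0.0: bits 110011101011101 walk d0:-→d1:H5→d2:-→d3:-→d4:-→d5:-→d6:-→d7:-→d8:-→d9:-→d10:-→d11:-→d12:H2→d13:-→d14:-→d15:H6 -> H6
  add 21.45.0.0/16 -> H1 at depth 16
  del 206.187.127.222/32 (clear depth 32)
  add 0.0.0.0/0 -> H3 at depth 0
  add 21.32.0.0/12 -> H5 at depth 12
  lookup 141.215.166.175: bits 10 walk d0:H3→d1:H5→d2:- -> H5
  add 206.187.127.208/28 -> H0 at depth 28
  add 206.187.127.0/24 -> H1 at depth 24
  del 206.187.127.0/24 (clear depth 24)
  del 21.0.0.0/8 (clear depth 8)
  add 21.0.0.0/8 -> H6 at depth 8
  lookup 206.176.0.0: bits 110011101011 walk d0:H3→d1:H5→d2:-→d3:-→d4:-→d5:-→d6:-→d7:-→d8:-→d9:-→d10:-→d11:-→d12:H2 -> H2
  lookup 21.32.22.102: bits 000101010010 walk d0:H3→d1:-→d2:-→d3:-→d4:-→d5:-→d6:-→d7:-→d8:H6→d9:-→d10:-→d11:-→d12:H5 -> H5
  add 171.188.12.64/26 -> H0 at depth 26
  add 171.128.0.0/9 -> H6 at depth 9
  del 171.128.0.0/9 (clear depth 9)

== LOOKUPS ==
["H6","H6","H6","H2","H5","H5","no-route","H6","H5","H6","H5","H2","H5"]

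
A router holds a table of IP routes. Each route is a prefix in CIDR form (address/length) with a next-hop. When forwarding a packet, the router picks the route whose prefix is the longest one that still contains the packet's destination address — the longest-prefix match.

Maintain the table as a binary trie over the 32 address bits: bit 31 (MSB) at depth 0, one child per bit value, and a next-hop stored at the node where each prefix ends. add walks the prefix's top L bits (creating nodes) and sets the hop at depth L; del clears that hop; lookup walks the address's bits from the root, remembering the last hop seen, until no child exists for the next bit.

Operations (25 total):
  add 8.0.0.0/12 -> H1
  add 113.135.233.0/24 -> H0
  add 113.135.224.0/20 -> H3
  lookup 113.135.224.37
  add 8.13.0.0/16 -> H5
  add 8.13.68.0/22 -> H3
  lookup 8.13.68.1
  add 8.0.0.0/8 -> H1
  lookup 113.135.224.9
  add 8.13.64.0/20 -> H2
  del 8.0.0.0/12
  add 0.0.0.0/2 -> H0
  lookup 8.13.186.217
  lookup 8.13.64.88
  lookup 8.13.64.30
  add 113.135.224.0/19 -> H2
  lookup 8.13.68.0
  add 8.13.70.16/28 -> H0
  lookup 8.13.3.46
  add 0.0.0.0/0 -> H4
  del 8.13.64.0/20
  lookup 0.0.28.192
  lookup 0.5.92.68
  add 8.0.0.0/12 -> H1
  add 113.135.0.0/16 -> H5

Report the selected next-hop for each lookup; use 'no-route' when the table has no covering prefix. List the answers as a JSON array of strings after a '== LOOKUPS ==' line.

Process each operation:
  add 8.0.0.0/12 -> H1 at depth 12
  add 113.135.233.0/24 -> H0 at depth 24
  add 113.135.224.0/20 -> H3 at depth 20
  lookup 113.135.224.37: bits 01110001100001111110 walk d0:-→d1:-→d2:-→d3:-→d4:-→d5:-→d6:-→d7:-→d8:-→d9:-→d10:-→d11:-→d12:-→d13:-→d14:-→d15:-→d16:-→d17:-→d18:-→d19:-→d20:H3 -> H3
  add 8.13.0.0/16 -> H5 at depth 16
  add 8.13.68.0/22 -> H3 at depth 22
  lookup 8.13.68.1: bits 0000100000001101010001 walk d0:-→d1:-→d2:-→d3:-→d4:-→d5:-→d6:-→d7:-→d8:-→d9:-→d10:-→d11:-→d12:H1→d13:-→d14:-→d15:-→d16:H5→d17:-→d18:-→d19:-→d20:-→d21:-→d22:H3 -> H3
  add 8.0.0.0/8 -> H1 at depth 8
  lookup 113.135.224.9: bits 01110001100001111110 walk d0:-→d1:-→d2:-→d3:-→d4:-→d5:-→d6:-→d7:-→d8:-→d9:-→d10:-→d11:-→d12:-→d13:-→d14:-→d15:-→d16:-→d17:-→d18:-→d19:-→d20:H3 -> H3
  add 8.13.64.0/20 -> H2 at depth 20
  del 8.0.0.0/12 (clear depth 12)
  add 0.0.0.0/2 -> H0 at depth 2
  lookup 8.13.186.217: bits 0000100000001101 walk d0:-→d1:-→d2:H0→d3:-→d4:-→d5:-→d6:-→d7:-→d8:H1→d9:-→d10:-→d11:-→d12:-→d13:-→d14:-→d15:-→d16:H5 -> H5
  lookup 8.13.64.88: bits 000010000000110101000 walk d0:-→d1:-→d2:H0→d3:-→d4:-→d5:-→d6:-→d7:-→d8:H1→d9:-→d10:-→d11:-→d12:-→d13:-→d14:-→d15:-→d16:H5→d17:-→d18:-→d19:-→d20:H2→d21:- -> H2
  lookup 8.13.64.30: bits 000010000000110101000 walk d0:-→d1:-→d2:H0→d3:-→d4:-→d5:-→d6:-→d7:-→d8:H1→d9:-→d10:-→d11:-→d12:-→d13:-→d14:-→d15:-→d16:H5→d17:-→d18:-→d19:-→d20:H2→d21:- -> H2
  add 113.135.224.0/19 -> H2 at depth 19
  lookup 8.13.68.0: bits 0000100000001101010001 walk d0:-→d1:-→d2:H0→d3:-→d4:-→d5:-→d6:-→d7:-→d8:H1→d9:-→d10:-→d11:-→d12:-→d13:-→d14:-→d15:-→d16:H5→d17:-→d18:-→d19:-→d20:H2→d21:-→d22:H3 -> H3
  add 8.13.70.16/28 -> H0 at depth 28
  lookup 8.13.3.46: bits 00001000000011010 walk d0:-→d1:-→d2:H0→d3:-→d4:-→d5:-→d6:-→d7:-→d8:H1→d9:-→d10:-→d11:-→d12:-→d13:-→d14:-→d15:-→d16:H5→d17:- -> H5
  add 0.0.0.0/0 -> H4 at depth 0
  del 8.13.64.0/20 (clear depth 20)
  lookup 0.0.28.192: bits 0000 walk d0:H4→d1:-→d2:H0→d3:-→d4:- -> H0
  lookup 0.5.92.68: bits 0000 walk d0:H4→d1:-→d2:H0→d3:-→d4:- -> H0
  add 8.0.0.0/12 -> H1 at depth 12
  add 113.135.0.0/16 -> H5 at depth 16

== LOOKUPS ==
["H3","H3","H3","H5","H2","H2","H3","H5","H0","H0"]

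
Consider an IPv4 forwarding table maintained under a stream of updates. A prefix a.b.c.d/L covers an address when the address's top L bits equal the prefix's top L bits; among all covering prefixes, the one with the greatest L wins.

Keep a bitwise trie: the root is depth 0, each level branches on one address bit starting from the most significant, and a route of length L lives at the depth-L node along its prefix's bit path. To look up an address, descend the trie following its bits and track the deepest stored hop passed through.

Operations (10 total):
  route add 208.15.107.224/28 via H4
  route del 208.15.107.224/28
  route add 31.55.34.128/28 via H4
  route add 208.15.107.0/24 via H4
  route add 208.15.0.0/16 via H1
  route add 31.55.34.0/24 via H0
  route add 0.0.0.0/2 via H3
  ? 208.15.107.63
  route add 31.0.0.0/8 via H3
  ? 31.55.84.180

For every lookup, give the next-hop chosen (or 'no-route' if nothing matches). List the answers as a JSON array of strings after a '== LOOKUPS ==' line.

Apply in order:
  add 208.15.107.224/28 -> H4 at depth 28
  - 208.15.107.224/28 clear@28
  add 31.55.34.128/28 -> H4 at depth 28
  add 208.15.107.0/24 -> H4 at depth 24
  add 208.15.0.0/16 -> H1 at depth 16
  add 31.55.34.0/24 -> H0 at depth 24
  add 0.0.0.0/2 -> H3 at depth 2
  Q 208.15.107.63: descend 110100000000111101101011 ; hops seen [H1,H4] ; pick H4
  add 31.0.0.0/8 -> H3 at depth 8
  Q 31.55.84.180: descend 00011111001101110 ; hops seen [H3,H3] ; pick H3

== LOOKUPS ==
["H4","H3"]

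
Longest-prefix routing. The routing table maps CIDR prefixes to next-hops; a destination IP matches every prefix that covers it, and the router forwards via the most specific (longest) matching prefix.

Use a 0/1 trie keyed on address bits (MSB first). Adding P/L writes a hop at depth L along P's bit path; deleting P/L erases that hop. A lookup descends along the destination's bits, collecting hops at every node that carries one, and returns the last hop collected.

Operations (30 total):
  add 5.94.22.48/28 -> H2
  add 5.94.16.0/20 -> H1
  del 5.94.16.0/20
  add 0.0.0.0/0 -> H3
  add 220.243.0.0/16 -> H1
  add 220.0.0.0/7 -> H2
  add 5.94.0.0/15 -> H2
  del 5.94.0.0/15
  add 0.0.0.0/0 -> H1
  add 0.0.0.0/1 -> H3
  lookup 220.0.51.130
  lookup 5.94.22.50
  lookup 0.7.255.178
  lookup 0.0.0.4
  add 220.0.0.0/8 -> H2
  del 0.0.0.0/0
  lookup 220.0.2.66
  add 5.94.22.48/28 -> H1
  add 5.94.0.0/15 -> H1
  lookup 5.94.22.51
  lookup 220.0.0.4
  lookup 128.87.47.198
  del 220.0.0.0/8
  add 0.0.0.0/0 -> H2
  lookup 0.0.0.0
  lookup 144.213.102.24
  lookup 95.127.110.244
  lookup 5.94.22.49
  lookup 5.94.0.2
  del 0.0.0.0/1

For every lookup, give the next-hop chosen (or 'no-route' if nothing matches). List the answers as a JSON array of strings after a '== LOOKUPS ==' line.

Trace:
  add 5.94.22.48/28 -> H2 at depth 28
  add 5.94.16.0/20 -> H1 at depth 20
  - 5.94.16.0/20 clear@20
  add 0.0.0.0/0 -> H3 at depth 0
  add 220.243.0.0/16 -> H1 at depth 16
  add 220.0.0.0/7 -> H2 at depth 7
  add 5.94.0.0/15 -> H2 at depth 15
  - 5.94.0.0/15 clear@15
  add 0.0.0.0/0 -> H1 at depth 0
  add 0.0.0.0/1 -> H3 at depth 1
  ? 220.0.51.130  path d0:H1→d1:-→d2:-→d3:-→d4:-→d5:-→d6:-→d7:H2→d8:-  best=H2
  ? 5.94.22.50  path d0:H1→d1:H3→d2:-→d3:-→d4:-→d5:-→d6:-→d7:-→d8:-→d9:-→d10:-→d11:-→d12:-→d13:-→d14:-→d15:-→d16:-→d17:-→d18:-→d19:-→d20:-→d21:-→d22:-→d23:-→d24:-→d25:-→d26:-→d27:-→d28:H2  best=H2
  ? 0.7.255.178  path d0:H1→d1:H3→d2:-→d3:-→d4:-→d5:-  best=H3
  ? 0.0.0.4  path d0:H1→d1:H3→d2:-→d3:-→d4:-→d5:-  best=H3
  add 220.0.0.0/8 -> H2 at depth 8
  - 0.0.0.0/0 clear@0
  ? 220.0.2.66  path d0:-→d1:-→d2:-→d3:-→d4:-→d5:-→d6:-→d7:H2→d8:H2  best=H2
  add 5.94.22.48/28 -> H1 at depth 28
  add 5.94.0.0/15 -> H1 at depth 15
  ? 5.94.22.51  path d0:-→d1:H3→d2:-→d3:-→d4:-→d5:-→d6:-→d7:-→d8:-→d9:-→d10:-→d11:-→d12:-→d13:-→d14:-→d15:H1→d16:-→d17:-→d18:-→d19:-→d20:-→d21:-→d22:-→d23:-→d24:-→d25:-→d26:-→d27:-→d28:H1  best=H1
  ? 220.0.0.4  path d0:-→d1:-→d2:-→d3:-→d4:-→d5:-→d6:-→d7:H2→d8:H2  best=H2
  ? 128.87.47.198  path d0:-→d1:-  best=no-route
  - 220.0.0.0/8 clear@8
  add 0.0.0.0/0 -> H2 at depth 0
  ? 0.0.0.0  path d0:H2→d1:H3→d2:-→d3:-→d4:-→d5:-  best=H3
  ? 144.213.102.24  path d0:H2→d1:-  best=H2
  ? 95.127.110.244  path d0:H2→d1:H3  best=H3
  ? 5.94.22.49  path d0:H2→d1:H3→d2:-→d3:-→d4:-→d5:-→d6:-→d7:-→d8:-→d9:-→d10:-→d11:-→d12:-→d13:-→d14:-→d15:H1→d16:-→d17:-→d18:-→d19:-→d20:-→d21:-→d22:-→d23:-→d24:-→d25:-→d26:-→d27:-→d28:H1  best=H1
  ? 5.94.0.2  path d0:H2→d1:H3→d2:-→d3:-→d4:-→d5:-→d6:-→d7:-→d8:-→d9:-→d10:-→d11:-→d12:-→d13:-→d14:-→d15:H1→d16:-→d17:-→d18:-→d19:-  best=H1
  - 0.0.0.0/1 clear@1

== LOOKUPS ==
["H2","H2","H3","H3","H2","H1","H2","no-route","H3","H2","H3","H1","H1"]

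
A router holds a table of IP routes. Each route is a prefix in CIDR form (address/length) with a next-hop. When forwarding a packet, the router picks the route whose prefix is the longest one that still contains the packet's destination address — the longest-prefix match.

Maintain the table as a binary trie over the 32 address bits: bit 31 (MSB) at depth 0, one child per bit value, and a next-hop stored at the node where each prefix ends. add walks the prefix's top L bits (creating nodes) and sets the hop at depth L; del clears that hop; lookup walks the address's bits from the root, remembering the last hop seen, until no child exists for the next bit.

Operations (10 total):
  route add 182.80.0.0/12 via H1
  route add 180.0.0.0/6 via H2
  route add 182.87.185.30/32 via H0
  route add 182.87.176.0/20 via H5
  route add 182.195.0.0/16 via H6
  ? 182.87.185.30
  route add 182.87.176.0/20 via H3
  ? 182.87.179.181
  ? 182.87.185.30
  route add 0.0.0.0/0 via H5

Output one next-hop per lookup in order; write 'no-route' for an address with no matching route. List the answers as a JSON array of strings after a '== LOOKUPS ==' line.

Apply in order:
  add 182.80.0.0/12 -> H1 at depth 12
  add 180.0.0.0/6 -> H2 at depth 6
  add 182.87.185.30/32 -> H0 at depth 32
  add 182.87.176.0/20 -> H5 at depth 20
  add 182.195.0.0/16 -> H6 at depth 16
  Q 182.87.185.30: descend 10110110010101111011100100011110 ; hops seen [H2,H1,H5,H0] ; pick H0
  add 182.87.176.0/20 -> H3 at depth 20
  Q 182.87.179.181: descend 10110110010101111011 ; hops seen [H2,H1,H3] ; pick H3
  Q 182.87.185.30: descend 10110110010101111011100100011110 ; hops seen [H2,H1,H3,H0] ; pick H0
  add 0.0.0.0/0 -> H5 at depth 0

== LOOKUPS ==
["H0","H3","H0"]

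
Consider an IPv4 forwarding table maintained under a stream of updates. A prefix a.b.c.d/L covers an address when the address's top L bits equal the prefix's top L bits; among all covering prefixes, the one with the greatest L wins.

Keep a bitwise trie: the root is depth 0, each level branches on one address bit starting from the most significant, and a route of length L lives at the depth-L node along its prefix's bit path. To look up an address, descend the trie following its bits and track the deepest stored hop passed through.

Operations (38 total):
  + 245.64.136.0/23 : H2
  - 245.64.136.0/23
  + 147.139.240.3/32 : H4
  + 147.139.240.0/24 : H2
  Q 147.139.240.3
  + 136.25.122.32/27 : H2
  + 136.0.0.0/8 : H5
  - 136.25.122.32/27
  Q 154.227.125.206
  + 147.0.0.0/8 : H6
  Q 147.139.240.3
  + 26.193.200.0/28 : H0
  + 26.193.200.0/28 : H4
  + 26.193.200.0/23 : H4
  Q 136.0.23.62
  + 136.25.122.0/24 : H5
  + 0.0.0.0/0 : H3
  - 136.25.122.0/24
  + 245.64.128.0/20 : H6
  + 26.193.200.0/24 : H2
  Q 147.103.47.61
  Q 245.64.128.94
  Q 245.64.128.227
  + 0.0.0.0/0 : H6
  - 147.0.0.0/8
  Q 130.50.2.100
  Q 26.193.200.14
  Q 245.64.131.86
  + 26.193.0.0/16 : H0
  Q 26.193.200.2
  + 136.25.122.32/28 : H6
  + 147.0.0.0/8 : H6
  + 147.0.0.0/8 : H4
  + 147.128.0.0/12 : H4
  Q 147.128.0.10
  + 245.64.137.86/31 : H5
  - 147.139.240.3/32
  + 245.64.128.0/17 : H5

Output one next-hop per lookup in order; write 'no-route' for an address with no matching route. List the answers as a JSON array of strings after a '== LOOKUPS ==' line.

Apply in order:
  + 245.64.136.0/23 (H2) depth=23
  del 245.64.136.0/23 (clear depth 23)
  + 147.139.240.3/32 (H4) depth=32
  + 147.139.240.0/24 (H2) depth=24
  ? 147.139.240.3  path d0:-→d1:-→d2:-→d3:-→d4:-→d5:-→d6:-→d7:-→d8:-→d9:-→d10:-→d11:-→d12:-→d13:-→d14:-→d15:-→d16:-→d17:-→d18:-→d19:-→d20:-→d21:-→d22:-→d23:-→d24:H2→d25:-→d26:-→d27:-→d28:-→d29:-→d30:-→d31:-→d32:H4  best=H4
  + 136.25.122.32/27 (H2) depth=27
  + 136.0.0.0/8 (H5) depth=8
  del 136.25.122.32/27 (clear depth 27)
  ? 154.227.125.206  path d0:-→d1:-→d2:-→d3:-→d4:-  best=no-route
  + 147.0.0.0/8 (H6) depth=8
  ? 147.139.240.3  path d0:-→d1:-→d2:-→d3:-→d4:-→d5:-→d6:-→d7:-→d8:H6→d9:-→d10:-→d11:-→d12:-→d13:-→d14:-→d15:-→d16:-→d17:-→d18:-→d19:-→d20:-→d21:-→d22:-→d23:-→d24:H2→d25:-→d26:-→d27:-→d28:-→d29:-→d30:-→d31:-→d32:H4  best=H4
  + 26.193.200.0/28 (H0) depth=28
  + 26.193.200.0/28 (H4) depth=28
  + 26.193.200.0/23 (H4) depth=23
  ? 136.0.23.62  path d0:-→d1:-→d2:-→d3:-→d4:-→d5:-→d6:-→d7:-→d8:H5→d9:-→d10:-→d11:-  best=H5
  + 136.25.122.0/24 (H5) depth=24
  + 0.0.0.0/0 (H3) depth=0
  del 136.25.122.0/24 (clear depth 24)
  + 245.64.128.0/20 (H6) depth=20
  + 26.193.200.0/24 (H2) depth=24
  ? 147.103.47.61  path d0:H3→d1:-→d2:-→d3:-→d4:-→d5:-→d6:-→d7:-→d8:H6  best=H6
  ? 245.64.128.94  path d0:H3→d1:-→d2:-→d3:-→d4:-→d5:-→d6:-→d7:-→d8:-→d9:-→d10:-→d11:-→d12:-→d13:-→d14:-→d15:-→d16:-→d17:-→d18:-→d19:-→d20:H6  best=H6
  ? 245.64.128.227  path d0:H3→d1:-→d2:-→d3:-→d4:-→d5:-→d6:-→d7:-→d8:-→d9:-→d10:-→d11:-→d12:-→d13:-→d14:-→d15:-→d16:-→d17:-→d18:-→d19:-→d20:H6  best=H6
  + 0.0.0.0/0 (H6) depth=0
  del 147.0.0.0/8 (clear depth 8)
  ? 130.50.2.100  path d0:H6→d1:-→d2:-→d3:-→d4:-  best=H6
  ? 26.193.200.14  path d0:H6→d1:-→d2:-→d3:-→d4:-→d5:-→d6:-→d7:-→d8:-→d9:-→d10:-→d11:-→d12:-→d13:-→d14:-→d15:-→d16:-→d17:-→d18:-→d19:-→d20:-→d21:-→d22:-→d23:H4→d24:H2→d25:-→d26:-→d27:-→d28:H4  best=H4
  ? 245.64.131.86  path d0:H6→d1:-→d2:-→d3:-→d4:-→d5:-→d6:-→d7:-→d8:-→d9:-→d10:-→d11:-→d12:-→d13:-→d14:-→d15:-→d16:-→d17:-→d18:-→d19:-→d20:H6  best=H6
  + 26.193.0.0/16 (H0) depth=16
  ? 26.193.200.2  path d0:H6→d1:-→d2:-→d3:-→d4:-→d5:-→d6:-→d7:-→d8:-→d9:-→d10:-→d11:-→d12:-→d13:-→d14:-→d15:-→d16:H0→d17:-→d18:-→d19:-→d20:-→d21:-→d22:-→d23:H4→d24:H2→d25:-→d26:-→d27:-→d28:H4  best=H4
  + 136.25.122.32/28 (H6) depth=28
  + 147.0.0.0/8 (H6) depth=8
  + 147.0.0.0/8 (H4) depth=8
  + 147.128.0.0/12 (H4) depth=12
  ? 147.128.0.10  path d0:H6→d1:-→d2:-→d3:-→d4:-→d5:-→d6:-→d7:-→d8:H4→d9:-→d10:-→d11:-→d12:H4  best=H4
  + 245.64.137.86/31 (H5) depth=31
  del 147.139.240.3/32 (clear depth 32)
  + 245.64.128.0/17 (H5) depth=17

== LOOKUPS ==
["H4","no-route","H4","H5","H6","H6","H6","H6","H4","H6","H4","H4"]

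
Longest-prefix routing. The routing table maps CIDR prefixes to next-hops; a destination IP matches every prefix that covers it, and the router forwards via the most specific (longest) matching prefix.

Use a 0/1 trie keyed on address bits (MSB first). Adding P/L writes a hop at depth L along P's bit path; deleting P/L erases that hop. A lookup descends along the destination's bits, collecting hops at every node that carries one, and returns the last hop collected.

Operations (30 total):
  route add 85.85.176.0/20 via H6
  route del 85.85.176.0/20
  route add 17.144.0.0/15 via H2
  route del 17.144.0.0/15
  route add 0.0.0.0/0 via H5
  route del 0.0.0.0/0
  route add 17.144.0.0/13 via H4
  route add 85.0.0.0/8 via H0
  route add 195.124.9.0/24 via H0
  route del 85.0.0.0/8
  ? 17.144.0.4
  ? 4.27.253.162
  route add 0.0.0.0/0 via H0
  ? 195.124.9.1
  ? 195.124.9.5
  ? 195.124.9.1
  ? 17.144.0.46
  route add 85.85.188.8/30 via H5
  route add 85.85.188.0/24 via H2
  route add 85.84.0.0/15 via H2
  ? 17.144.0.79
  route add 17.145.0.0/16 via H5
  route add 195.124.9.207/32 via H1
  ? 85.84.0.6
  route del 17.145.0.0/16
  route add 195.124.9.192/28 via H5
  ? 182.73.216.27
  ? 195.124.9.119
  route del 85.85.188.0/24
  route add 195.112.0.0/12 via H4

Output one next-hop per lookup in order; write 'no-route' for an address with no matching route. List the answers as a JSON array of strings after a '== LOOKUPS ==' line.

Trace:
  + 85.85.176.0/20 (H6) depth=20
  - 85.85.176.0/20 clear@20
  + 17.144.0.0/15 (H2) depth=15
  - 17.144.0.0/15 clear@15
  + 0.0.0.0/0 (H5) depth=0
  - 0.0.0.0/0 clear@0
  + 17.144.0.0/13 (H4) depth=13
  + 85.0.0.0/8 (H0) depth=8
  + 195.124.9.0/24 (H0) depth=24
  - 85.0.0.0/8 clear@8
  lookup 17.144.0.4: bits 000100011001000 walk d0:-→d1:-→d2:-→d3:-→d4:-→d5:-→d6:-→d7:-→d8:-→d9:-→d10:-→d11:-→d12:-→d13:H4→d14:-→d15:- -> H4
  lookup 4.27.253.162: bits 000 walk d0:-→d1:-→d2:-→d3:- -> no-route
  + 0.0.0.0/0 (H0) depth=0
  lookup 195.124.9.1: bits 110000110111110000001001 walk d0:H0→d1:-→d2:-→d3:-→d4:-→d5:-→d6:-→d7:-→d8:-→d9:-→d10:-→d11:-→d12:-→d13:-→d14:-→d15:-→d16:-→d17:-→d18:-→d19:-→d20:-→d21:-→d22:-→d23:-→d24:H0 -> H0
  lookup 195.124.9.5: bits 110000110111110000001001 walk d0:H0→d1:-→d2:-→d3:-→d4:-→d5:-→d6:-→d7:-→d8:-→d9:-→d10:-→d11:-→d12:-→d13:-→d14:-→d15:-→d16:-→d17:-→d18:-→d19:-→d20:-→d21:-→d22:-→d23:-→d24:H0 -> H0
  lookup 195.124.9.1: bits 110000110111110000001001 walk d0:H0→d1:-→d2:-→d3:-→d4:-→d5:-→d6:-→d7:-→d8:-→d9:-→d10:-→d11:-→d12:-→d13:-→d14:-→d15:-→d16:-→d17:-→d18:-→d19:-→d20:-→d21:-→d22:-→d23:-→d24:H0 -> H0
  lookup 17.144.0.46: bits 000100011001000 walk d0:H0→d1:-→d2:-→d3:-→d4:-→d5:-→d6:-→d7:-→d8:-→d9:-→d10:-→d11:-→d12:-→d13:H4→d14:-→d15:- -> H4
  + 85.85.188.8/30 (H5) depth=30
  + 85.85.188.0/24 (H2) depth=24
  + 85.84.0.0/15 (H2) depth=15
  lookup 17.144.0.79: bits 000100011001000 walk d0:H0→d1:-→d2:-→d3:-→d4:-→d5:-→d6:-→d7:-→d8:-→d9:-→d10:-→d11:-→d12:-→d13:H4→d14:-→d15:- -> H4
  + 17.145.0.0/16 (H5) depth=16
  + 195.124.9.207/32 (H1) depth=32
  lookup 85.84.0.6: bits 010101010101010 walk d0:H0→d1:-→d2:-→d3:-→d4:-→d5:-→d6:-→d7:-→d8:-→d9:-→d10:-→d11:-→d12:-→d13:-→d14:-→d15:H2 -> H2
  - 17.145.0.0/16 clear@16
  + 195.124.9.192/28 (H5) depth=28
  lookup 182.73.216.27: bits 1 walk d0:H0→d1:- -> H0
  lookup 195.124.9.119: bits 110000110111110000001001 walk d0:H0→d1:-→d2:-→d3:-→d4:-→d5:-→d6:-→d7:-→d8:-→d9:-→d10:-→d11:-→d12:-→d13:-→d14:-→d15:-→d16:-→d17:-→d18:-→d19:-→d20:-→d21:-→d22:-→d23:-→d24:H0 -> H0
  - 85.85.188.0/24 clear@24
  + 195.112.0.0/12 (H4) depth=12

== LOOKUPS ==
["H4","no-route","H0","H0","H0","H4","H4","H2","H0","H0"]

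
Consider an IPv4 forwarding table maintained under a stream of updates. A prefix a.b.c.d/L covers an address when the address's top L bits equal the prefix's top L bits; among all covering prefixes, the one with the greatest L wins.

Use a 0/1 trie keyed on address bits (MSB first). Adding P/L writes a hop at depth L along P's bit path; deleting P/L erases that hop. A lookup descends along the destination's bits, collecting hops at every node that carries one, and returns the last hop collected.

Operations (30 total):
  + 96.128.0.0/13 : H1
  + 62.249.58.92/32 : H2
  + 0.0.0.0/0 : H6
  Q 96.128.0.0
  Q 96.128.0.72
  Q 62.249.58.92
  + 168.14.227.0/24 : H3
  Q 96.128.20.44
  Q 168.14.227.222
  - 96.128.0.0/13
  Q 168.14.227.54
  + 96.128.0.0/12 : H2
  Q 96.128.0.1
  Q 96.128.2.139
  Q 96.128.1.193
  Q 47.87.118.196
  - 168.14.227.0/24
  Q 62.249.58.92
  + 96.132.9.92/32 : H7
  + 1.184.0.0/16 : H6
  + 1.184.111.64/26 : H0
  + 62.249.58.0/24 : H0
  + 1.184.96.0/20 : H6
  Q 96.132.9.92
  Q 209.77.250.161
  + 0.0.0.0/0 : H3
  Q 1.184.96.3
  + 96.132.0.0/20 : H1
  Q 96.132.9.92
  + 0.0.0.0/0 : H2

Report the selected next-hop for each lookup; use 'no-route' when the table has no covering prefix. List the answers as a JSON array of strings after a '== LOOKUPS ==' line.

Process each operation:
  + 96.128.0.0/13 (H1) depth=13
  + 62.249.58.92/32 (H2) depth=32
  + 0.0.0.0/0 (H6) depth=0
  ? 96.128.0.0  path d0:H6→d1:-→d2:-→d3:-→d4:-→d5:-→d6:-→d7:-→d8:-→d9:-→d10:-→d11:-→d12:-→d13:H1  best=H1
  ? 96.128.0.72  path d0:H6→d1:-→d2:-→d3:-→d4:-→d5:-→d6:-→d7:-→d8:-→d9:-→d10:-→d11:-→d12:-→d13:H1  best=H1
  ? 62.249.58.92  path d0:H6→d1:-→d2:-→d3:-→d4:-→d5:-→d6:-→d7:-→d8:-→d9:-→d10:-→d11:-→d12:-→d13:-→d14:-→d15:-→d16:-→d17:-→d18:-→d19:-→d20:-→d21:-→d22:-→d23:-→d24:-→d25:-→d26:-→d27:-→d28:-→d29:-→d30:-→d31:-→d32:H2  best=H2
  + 168.14.227.0/24 (H3) depth=24
  ? 96.128.20.44  path d0:H6→d1:-→d2:-→d3:-→d4:-→d5:-→d6:-→d7:-→d8:-→d9:-→d10:-→d11:-→d12:-→d13:H1  best=H1
  ? 168.14.227.222  path d0:H6→d1:-→d2:-→d3:-→d4:-→d5:-→d6:-→d7:-→d8:-→d9:-→d10:-→d11:-→d12:-→d13:-→d14:-→d15:-→d16:-→d17:-→d18:-→d19:-→d20:-→d21:-→d22:-→d23:-→d24:H3  best=H3
  del 96.128.0.0/13 (clear depth 13)
  ? 168.14.227.54  path d0:H6→d1:-→d2:-→d3:-→d4:-→d5:-→d6:-→d7:-→d8:-→d9:-→d10:-→d11:-→d12:-→d13:-→d14:-→d15:-→d16:-→d17:-→d18:-→d19:-→d20:-→d21:-→d22:-→d23:-→d24:H3  best=H3
  + 96.128.0.0/12 (H2) depth=12
  ? 96.128.0.1  path d0:H6→d1:-→d2:-→d3:-→d4:-→d5:-→d6:-→d7:-→d8:-→d9:-→d10:-→d11:-→d12:H2→d13:-  best=H2
  ? 96.128.2.139  path d0:H6→d1:-→d2:-→d3:-→d4:-→d5:-→d6:-→d7:-→d8:-→d9:-→d10:-→d11:-→d12:H2→d13:-  best=H2
  ? 96.128.1.193  path d0:H6→d1:-→d2:-→d3:-→d4:-→d5:-→d6:-→d7:-→d8:-→d9:-→d10:-→d11:-→d12:H2→d13:-  best=H2
  ? 47.87.118.196  path d0:H6→d1:-→d2:-→d3:-  best=H6
  del 168.14.227.0/24 (clear depth 24)
  ? 62.249.58.92  path d0:H6→d1:-→d2:-→d3:-→d4:-→d5:-→d6:-→d7:-→d8:-→d9:-→d10:-→d11:-→d12:-→d13:-→d14:-→d15:-→d16:-→d17:-→d18:-→d19:-→d20:-→d21:-→d22:-→d23:-→d24:-→d25:-→d26:-→d27:-→d28:-→d29:-→d30:-→d31:-→d32:H2  best=H2
  + 96.132.9.92/32 (H7) depth=32
  + 1.184.0.0/16 (H6) depth=16
  + 1.184.111.64/26 (H0) depth=26
  + 62.249.58.0/24 (H0) depth=24
  + 1.184.96.0/20 (H6) depth=20
  ? 96.132.9.92  path d0:H6→d1:-→d2:-→d3:-→d4:-→d5:-→d6:-→d7:-→d8:-→d9:-→d10:-→d11:-→d12:H2→d13:-→d14:-→d15:-→d16:-→d17:-→d18:-→d19:-→d20:-→d21:-→d22:-→d23:-→d24:-→d25:-→d26:-→d27:-→d28:-→d29:-→d30:-→d31:-→d32:H7  best=H7
  ? 209.77.250.161  path d0:H6→d1:-  best=H6
  + 0.0.0.0/0 (H3) depth=0
  ? 1.184.96.3  path d0:H3→d1:-→d2:-→d3:-→d4:-→d5:-→d6:-→d7:-→d8:-→d9:-→d10:-→d11:-→d12:-→d13:-→d14:-→d15:-→d16:H6→d17:-→d18:-→d19:-→d20:H6  best=H6
  + 96.132.0.0/20 (H1) depth=20
  ? 96.132.9.92  path d0:H3→d1:-→d2:-→d3:-→d4:-→d5:-→d6:-→d7:-→d8:-→d9:-→d10:-→d11:-→d12:H2→d13:-→d14:-→d15:-→d16:-→d17:-→d18:-→d19:-→d20:H1→d21:-→d22:-→d23:-→d24:-→d25:-→d26:-→d27:-→d28:-→d29:-→d30:-→d31:-→d32:H7  best=H7
  + 0.0.0.0/0 (H2) depth=0

== LOOKUPS ==
["H1","H1","H2","H1","H3","H3","H2","H2","H2","H6","H2","H7","H6","H6","H7"]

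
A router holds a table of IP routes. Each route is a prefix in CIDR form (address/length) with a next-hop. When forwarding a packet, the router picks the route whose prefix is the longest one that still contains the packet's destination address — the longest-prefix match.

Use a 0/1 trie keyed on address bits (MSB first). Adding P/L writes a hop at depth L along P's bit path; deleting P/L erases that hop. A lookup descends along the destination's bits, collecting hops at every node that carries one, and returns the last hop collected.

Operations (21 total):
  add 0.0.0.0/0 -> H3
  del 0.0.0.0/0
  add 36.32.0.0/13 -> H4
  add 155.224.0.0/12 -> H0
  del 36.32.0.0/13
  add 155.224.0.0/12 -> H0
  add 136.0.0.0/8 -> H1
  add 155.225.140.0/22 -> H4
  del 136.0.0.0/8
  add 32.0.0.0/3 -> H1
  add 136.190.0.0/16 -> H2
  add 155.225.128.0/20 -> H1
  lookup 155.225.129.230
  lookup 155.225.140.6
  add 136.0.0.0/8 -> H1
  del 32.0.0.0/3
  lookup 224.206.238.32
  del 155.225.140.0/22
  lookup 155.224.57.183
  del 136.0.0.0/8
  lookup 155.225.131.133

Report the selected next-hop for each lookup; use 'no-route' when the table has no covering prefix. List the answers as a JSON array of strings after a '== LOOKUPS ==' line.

Process each operation:
  add 0.0.0.0/0 -> H3 at depth 0
  - 0.0.0.0/0 clear@0
  add 36.32.0.0/13 -> H4 at depth 13
  add 155.224.0.0/12 -> H0 at depth 12
  - 36.32.0.0/13 clear@13
  add 155.224.0.0/12 -> H0 at depth 12
  add 136.0.0.0/8 -> H1 at depth 8
  add 155.225.140.0/22 -> H4 at depth 22
  - 136.0.0.0/8 clear@8
  add 32.0.0.0/3 -> H1 at depth 3
  add 136.190.0.0/16 -> H2 at depth 16
  add 155.225.128.0/20 -> H1 at depth 20
  ? 155.225.129.230  path d0:-→d1:-→d2:-→d3:-→d4:-→d5:-→d6:-→d7:-→d8:-→d9:-→d10:-→d11:-→d12:H0→d13:-→d14:-→d15:-→d16:-→d17:-→d18:-→d19:-→d20:H1  best=H1
  ? 155.225.140.6  path d0:-→d1:-→d2:-→d3:-→d4:-→d5:-→d6:-→d7:-→d8:-→d9:-→d10:-→d11:-→d12:H0→d13:-→d14:-→d15:-→d16:-→d17:-→d18:-→d19:-→d20:H1→d21:-→d22:H4  best=H4
  add 136.0.0.0/8 -> H1 at depth 8
  - 32.0.0.0/3 clear@3
  ? 224.206.238.32  path d0:-→d1:-  best=no-route
  - 155.225.140.0/22 clear@22
  ? 155.224.57.183  path d0:-→d1:-→d2:-→d3:-→d4:-→d5:-→d6:-→d7:-→d8:-→d9:-→d10:-→d11:-→d12:H0→d13:-→d14:-→d15:-  best=H0
  - 136.0.0.0/8 clear@8
  ? 155.225.131.133  path d0:-→d1:-→d2:-→d3:-→d4:-→d5:-→d6:-→d7:-→d8:-→d9:-→d10:-→d11:-→d12:H0→d13:-→d14:-→d15:-→d16:-→d17:-→d18:-→d19:-→d20:H1  best=H1

== LOOKUPS ==
["H1","H4","no-route","H0","H1"]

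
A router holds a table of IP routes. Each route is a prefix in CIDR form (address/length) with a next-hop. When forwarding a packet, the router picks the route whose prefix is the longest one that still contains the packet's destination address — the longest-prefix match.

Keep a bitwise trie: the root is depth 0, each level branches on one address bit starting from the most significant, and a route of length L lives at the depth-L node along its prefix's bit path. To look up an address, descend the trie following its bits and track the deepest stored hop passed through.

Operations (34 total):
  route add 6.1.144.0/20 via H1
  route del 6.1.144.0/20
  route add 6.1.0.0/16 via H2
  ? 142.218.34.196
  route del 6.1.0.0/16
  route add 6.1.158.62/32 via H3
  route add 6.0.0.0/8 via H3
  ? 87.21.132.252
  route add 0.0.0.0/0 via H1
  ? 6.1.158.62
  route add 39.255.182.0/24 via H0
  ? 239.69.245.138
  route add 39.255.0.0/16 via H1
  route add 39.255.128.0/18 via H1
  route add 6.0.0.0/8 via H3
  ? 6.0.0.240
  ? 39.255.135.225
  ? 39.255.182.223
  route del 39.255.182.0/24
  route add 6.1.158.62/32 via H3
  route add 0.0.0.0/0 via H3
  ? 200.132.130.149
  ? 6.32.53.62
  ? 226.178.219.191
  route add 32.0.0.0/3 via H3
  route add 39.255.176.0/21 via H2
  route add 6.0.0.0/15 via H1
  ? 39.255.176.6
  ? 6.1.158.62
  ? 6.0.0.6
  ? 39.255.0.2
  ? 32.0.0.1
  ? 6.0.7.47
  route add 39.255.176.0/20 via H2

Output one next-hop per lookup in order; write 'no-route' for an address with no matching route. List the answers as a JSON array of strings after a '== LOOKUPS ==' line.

Trace:
  add 6.1.144.0/20 -> H1 at depth 20
  del 6.1.144.0/20 (clear depth 20)
  add 6.1.0.0/16 -> H2 at depth 16
  ? 142.218.34.196  path d0:-  best=no-route
  del 6.1.0.0/16 (clear depth 16)
  add 6.1.158.62/32 -> H3 at depth 32
  add 6.0.0.0/8 -> H3 at depth 8
  ? 87.21.132.252  path d0:-→d1:-  best=no-route
  add 0.0.0.0/0 -> H1 at depth 0
  ? 6.1.158.62  path d0:H1→d1:-→d2:-→d3:-→d4:-→d5:-→d6:-→d7:-→d8:H3→d9:-→d10:-→d11:-→d12:-→d13:-→d14:-→d15:-→d16:-→d17:-→d18:-→d19:-→d20:-→d21:-→d22:-→d23:-→d24:-→d25:-→d26:-→d27:-→d28:-→d29:-→d30:-→d31:-→d32:H3  best=H3
  add 39.255.182.0/24 -> H0 at depth 24
  ? 239.69.245.138  path d0:H1  best=H1
  add 39.255.0.0/16 -> H1 at depth 16
  add 39.255.128.0/18 -> H1 at depth 18
  add 6.0.0.0/8 -> H3 at depth 8
  ? 6.0.0.240  path d0:H1→d1:-→d2:-→d3:-→d4:-→d5:-→d6:-→d7:-→d8:H3→d9:-→d10:-→d11:-→d12:-→d13:-→d14:-→d15:-  best=H3
  ? 39.255.135.225  path d0:H1→d1:-→d2:-→d3:-→d4:-→d5:-→d6:-→d7:-→d8:-→d9:-→d10:-→d11:-→d12:-→d13:-→d14:-→d15:-→d16:H1→d17:-→d18:H1  best=H1
  ? 39.255.182.223  path d0:H1→d1:-→d2:-→d3:-→d4:-→d5:-→d6:-→d7:-→d8:-→d9:-→d10:-→d11:-→d12:-→d13:-→d14:-→d15:-→d16:H1→d17:-→d18:H1→d19:-→d20:-→d21:-→d22:-→d23:-→d24:H0  best=H0
  del 39.255.182.0/24 (clear depth 24)
  add 6.1.158.62/32 -> H3 at depth 32
  add 0.0.0.0/0 -> H3 at depth 0
  ? 200.132.130.149  path d0:H3  best=H3
  ? 6.32.53.62  path d0:H3→d1:-→d2:-→d3:-→d4:-→d5:-→d6:-→d7:-→d8:H3→d9:-→d10:-  best=H3
  ? 226.178.219.191  path d0:H3  best=H3
  add 32.0.0.0/3 -> H3 at depth 3
  add 39.255.176.0/21 -> H2 at depth 21
  add 6.0.0.0/15 -> H1 at depth 15
  ? 39.255.176.6  path d0:H3→d1:-→d2:-→d3:H3→d4:-→d5:-→d6:-→d7:-→d8:-→d9:-→d10:-→d11:-→d12:-→d13:-→d14:-→d15:-→d16:H1→d17:-→d18:H1→d19:-→d20:-→d21:H2  best=H2
  ? 6.1.158.62  path d0:H3→d1:-→d2:-→d3:-→d4:-→d5:-→d6:-→d7:-→d8:H3→d9:-→d10:-→d11:-→d12:-→d13:-→d14:-→d15:H1→d16:-→d17:-→d18:-→d19:-→d20:-→d21:-→d22:-→d23:-→d24:-→d25:-→d26:-→d27:-→d28:-→d29:-→d30:-→d31:-→d32:H3  best=H3
  ? 6.0.0.6  path d0:H3→d1:-→d2:-→d3:-→d4:-→d5:-→d6:-→d7:-→d8:H3→d9:-→d10:-→d11:-→d12:-→d13:-→d14:-→d15:H1  best=H1
  ? 39.255.0.2  path d0:H3→d1:-→d2:-→d3:H3→d4:-→d5:-→d6:-→d7:-→d8:-→d9:-→d10:-→d11:-→d12:-→d13:-→d14:-→d15:-→d16:H1  best=H1
  ? 32.0.0.1  path d0:H3→d1:-→d2:-→d3:H3→d4:-→d5:-  best=H3
  ? 6.0.7.47  path d0:H3→d1:-→d2:-→d3:-→d4:-→d5:-→d6:-→d7:-→d8:H3→d9:-→d10:-→d11:-→d12:-→d13:-→d14:-→d15:H1  best=H1
  add 39.255.176.0/20 -> H2 at depth 20

== LOOKUPS ==
["no-route","no-route","H3","H1","H3","H1","H0","H3","H3","H3","H2","H3","H1","H1","H3","H1"]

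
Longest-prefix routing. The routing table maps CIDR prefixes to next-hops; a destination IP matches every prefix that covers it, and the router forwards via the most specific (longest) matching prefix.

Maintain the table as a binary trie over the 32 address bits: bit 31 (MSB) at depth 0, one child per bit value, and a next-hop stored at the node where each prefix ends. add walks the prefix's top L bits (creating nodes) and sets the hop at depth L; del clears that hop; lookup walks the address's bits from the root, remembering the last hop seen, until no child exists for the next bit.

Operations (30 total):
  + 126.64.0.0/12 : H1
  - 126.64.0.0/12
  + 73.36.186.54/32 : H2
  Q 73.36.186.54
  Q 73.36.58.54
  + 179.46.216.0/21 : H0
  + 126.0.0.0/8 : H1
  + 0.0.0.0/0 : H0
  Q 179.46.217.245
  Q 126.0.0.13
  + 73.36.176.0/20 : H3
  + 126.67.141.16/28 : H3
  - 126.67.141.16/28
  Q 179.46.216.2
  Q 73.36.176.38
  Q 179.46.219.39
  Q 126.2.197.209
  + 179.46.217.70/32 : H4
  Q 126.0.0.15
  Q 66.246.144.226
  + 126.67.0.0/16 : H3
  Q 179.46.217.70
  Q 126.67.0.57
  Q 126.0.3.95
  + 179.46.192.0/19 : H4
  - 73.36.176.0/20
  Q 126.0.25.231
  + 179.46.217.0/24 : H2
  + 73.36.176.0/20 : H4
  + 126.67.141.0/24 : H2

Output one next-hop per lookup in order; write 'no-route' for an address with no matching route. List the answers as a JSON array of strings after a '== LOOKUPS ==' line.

Trace:
  add 126.64.0.0/12 -> H1 at depth 12
  - 126.64.0.0/12 clear@12
  add 73.36.186.54/32 -> H2 at depth 32
  lookup 73.36.186.54: bits 01001001001001001011101000110110 walk d0:-→d1:-→d2:-→d3:-→d4:-→d5:-→d6:-→d7:-→d8:-→d9:-→d10:-→d11:-→d12:-→d13:-→d14:-→d15:-→d16:-→d17:-→d18:-→d19:-→d20:-→d21:-→d22:-→d23:-→d24:-→d25:-→d26:-→d27:-→d28:-→d29:-→d30:-→d31:-→d32:H2 -> H2
  lookup 73.36.58.54: bits 0100100100100100 walk d0:-→d1:-→d2:-→d3:-→d4:-→d5:-→d6:-→d7:-→d8:-→d9:-→d10:-→d11:-→d12:-→d13:-→d14:-→d15:-→d16:- -> no-route
  add 179.46.216.0/21 -> H0 at depth 21
  add 126.0.0.0/8 -> H1 at depth 8
  add 0.0.0.0/0 -> H0 at depth 0
  lookup 179.46.217.245: bits 101100110010111011011 walk d0:H0→d1:-→d2:-→d3:-→d4:-→d5:-→d6:-→d7:-→d8:-→d9:-→d10:-→d11:-→d12:-→d13:-→d14:-→d15:-→d16:-→d17:-→d18:-→d19:-→d20:-→d21:H0 -> H0
  lookup 126.0.0.13: bits 011111100 walk d0:H0→d1:-→d2:-→d3:-→d4:-→d5:-→d6:-→d7:-→d8:H1→d9:- -> H1
  add 73.36.176.0/20 -> H3 at depth 20
  add 126.67.141.16/28 -> H3 at depth 28
  - 126.67.141.16/28 clear@28
  lookup 179.46.216.2: bits 101100110010111011011 walk d0:H0→d1:-→d2:-→d3:-→d4:-→d5:-→d6:-→d7:-→d8:-→d9:-→d10:-→d11:-→d12:-→d13:-→d14:-→d15:-→d16:-→d17:-→d18:-→d19:-→d20:-→d21:H0 -> H0
  lookup 73.36.176.38: bits 01001001001001001011 walk d0:H0→d1:-→d2:-→d3:-→d4:-→d5:-→d6:-→d7:-→d8:-→d9:-→d10:-→d11:-→d12:-→d13:-→d14:-→d15:-→d16:-→d17:-→d18:-→d19:-→d20:H3 -> H3
  lookup 179.46.219.39: bits 101100110010111011011 walk d0:H0→d1:-→d2:-→d3:-→d4:-→d5:-→d6:-→d7:-→d8:-→d9:-→d10:-→d11:-→d12:-→d13:-→d14:-→d15:-→d16:-→d17:-→d18:-→d19:-→d20:-→d21:H0 -> H0
  lookup 126.2.197.209: bits 011111100 walk d0:H0→d1:-→d2:-→d3:-→d4:-→d5:-→d6:-→d7:-→d8:H1→d9:- -> H1
  add 179.46.217.70/32 -> H4 at depth 32
  lookup 126.0.0.15: bits 011111100 walk d0:H0→d1:-→d2:-→d3:-→d4:-→d5:-→d6:-→d7:-→d8:H1→d9:- -> H1
  lookup 66.246.144.226: bits 0100 walk d0:H0→d1:-→d2:-→d3:-→d4:- -> H0
  add 126.67.0.0/16 -> H3 at depth 16
  lookup 179.46.217.70: bits 10110011001011101101100101000110 walk d0:H0→d1:-→d2:-→d3:-→d4:-→d5:-→d6:-→d7:-→d8:-→d9:-→d10:-→d11:-→d12:-→d13:-→d14:-→d15:-→d16:-→d17:-→d18:-→d19:-→d20:-→d21:H0→d22:-→d23:-→d24:-→d25:-→d26:-→d27:-→d28:-→d29:-→d30:-→d31:-→d32:H4 -> H4
  lookup 126.67.0.57: bits 0111111001000011 walk d0:H0→d1:-→d2:-→d3:-→d4:-→d5:-→d6:-→d7:-→d8:H1→d9:-→d10:-→d11:-→d12:-→d13:-→d14:-→d15:-→d16:H3 -> H3
  lookup 126.0.3.95: bits 011111100 walk d0:H0→d1:-→d2:-→d3:-→d4:-→d5:-→d6:-→d7:-→d8:H1→d9:- -> H1
  add 179.46.192.0/19 -> H4 at depth 19
  - 73.36.176.0/20 clear@20
  lookup 126.0.25.231: bits 011111100 walk d0:H0→d1:-→d2:-→d3:-→d4:-→d5:-→d6:-→d7:-→d8:H1→d9:- -> H1
  add 179.46.217.0/24 -> H2 at depth 24
  add 73.36.176.0/20 -> H4 at depth 20
  add 126.67.141.0/24 -> H2 at depth 24

== LOOKUPS ==
["H2","no-route","H0","H1","H0","H3","H0","H1","H1","H0","H4","H3","H1","H1"]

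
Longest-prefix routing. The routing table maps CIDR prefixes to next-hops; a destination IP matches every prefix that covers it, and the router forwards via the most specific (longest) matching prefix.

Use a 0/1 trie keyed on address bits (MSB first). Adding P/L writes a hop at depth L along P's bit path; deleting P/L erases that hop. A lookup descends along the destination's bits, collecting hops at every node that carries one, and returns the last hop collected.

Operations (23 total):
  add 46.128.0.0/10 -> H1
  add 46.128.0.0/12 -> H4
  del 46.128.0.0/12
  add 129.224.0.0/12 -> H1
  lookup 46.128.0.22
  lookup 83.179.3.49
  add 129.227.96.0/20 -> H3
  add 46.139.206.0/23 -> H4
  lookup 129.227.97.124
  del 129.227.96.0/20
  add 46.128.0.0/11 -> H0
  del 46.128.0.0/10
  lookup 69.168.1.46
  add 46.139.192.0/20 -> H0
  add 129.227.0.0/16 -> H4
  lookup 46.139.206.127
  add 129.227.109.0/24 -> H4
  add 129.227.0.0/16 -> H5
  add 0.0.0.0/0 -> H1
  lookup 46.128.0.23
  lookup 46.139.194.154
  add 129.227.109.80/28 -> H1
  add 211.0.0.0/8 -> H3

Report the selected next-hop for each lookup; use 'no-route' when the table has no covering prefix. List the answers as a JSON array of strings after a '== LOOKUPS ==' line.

Process each operation:
  + 46.128.0.0/10 (H1) depth=10
  + 46.128.0.0/12 (H4) depth=12
  del 46.128.0.0/12 (clear depth 12)
  + 129.224.0.0/12 (H1) depth=12
  ? 46.128.0.22  path d0:-→d1:-→d2:-→d3:-→d4:-→d5:-→d6:-→d7:-→d8:-→d9:-→d10:H1→d11:-→d12:-  best=H1
  ? 83.179.3.49  path d0:-→d1:-  best=no-route
  + 129.227.96.0/20 (H3) depth=20
  + 46.139.206.0/23 (H4) depth=23
  ? 129.227.97.124  path d0:-→d1:-→d2:-→d3:-→d4:-→d5:-→d6:-→d7:-→d8:-→d9:-→d10:-→d11:-→d12:H1→d13:-→d14:-→d15:-→d16:-→d17:-→d18:-→d19:-→d20:H3  best=H3
  del 129.227.96.0/20 (clear depth 20)
  + 46.128.0.0/11 (H0) depth=11
  del 46.128.0.0/10 (clear depth 10)
  ? 69.168.1.46  path d0:-→d1:-  best=no-route
  + 46.139.192.0/20 (H0) depth=20
  + 129.227.0.0/16 (H4) depth=16
  ? 46.139.206.127  path d0:-→d1:-→d2:-→d3:-→d4:-→d5:-→d6:-→d7:-→d8:-→d9:-→d10:-→d11:H0→d12:-→d13:-→d14:-→d15:-→d16:-→d17:-→d18:-→d19:-→d20:H0→d21:-→d22:-→d23:H4  best=H4
  + 129.227.109.0/24 (H4) depth=24
  + 129.227.0.0/16 (H5) depth=16
  + 0.0.0.0/0 (H1) depth=0
  ? 46.128.0.23  path d0:H1→d1:-→d2:-→d3:-→d4:-→d5:-→d6:-→d7:-→d8:-→d9:-→d10:-→d11:H0→d12:-  best=H0
  ? 46.139.194.154  path d0:H1→d1:-→d2:-→d3:-→d4:-→d5:-→d6:-→d7:-→d8:-→d9:-→d10:-→d11:H0→d12:-→d13:-→d14:-→d15:-→d16:-→d17:-→d18:-→d19:-→d20:H0  best=H0
  + 129.227.109.80/28 (H1) depth=28
  + 211.0.0.0/8 (H3) depth=8

== LOOKUPS ==
["H1","no-route","H3","no-route","H4","H0","H0"]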